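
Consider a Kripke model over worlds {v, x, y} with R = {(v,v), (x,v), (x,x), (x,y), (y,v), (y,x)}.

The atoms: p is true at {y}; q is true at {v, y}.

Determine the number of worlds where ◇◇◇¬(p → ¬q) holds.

v: successors {v}; ◇◇¬(p → ¬q) there: v:F. ✗
x: successors {v, x, y}; ◇◇¬(p → ¬q) there: v:F, x:T, y:T. ✓
y: successors {v, x}; ◇◇¬(p → ¬q) there: v:F, x:T. ✓
Satisfying worlds: {x, y}.

2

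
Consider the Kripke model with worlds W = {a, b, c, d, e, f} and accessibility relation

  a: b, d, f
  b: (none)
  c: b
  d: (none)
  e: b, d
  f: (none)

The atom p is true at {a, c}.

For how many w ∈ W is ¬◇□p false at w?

a: ◇□p is T. ✗
b: ◇□p is F. ✓
c: ◇□p is T. ✗
d: ◇□p is F. ✓
e: ◇□p is T. ✗
f: ◇□p is F. ✓
Satisfying worlds: {b, d, f}.
So ¬◇□p fails at the other 3 worlds.

3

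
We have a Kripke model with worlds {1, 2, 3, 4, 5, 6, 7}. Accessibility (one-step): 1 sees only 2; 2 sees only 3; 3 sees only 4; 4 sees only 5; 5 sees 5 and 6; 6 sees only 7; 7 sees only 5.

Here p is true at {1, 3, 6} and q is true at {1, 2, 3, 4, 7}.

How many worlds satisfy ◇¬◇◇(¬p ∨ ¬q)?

0

1: successors {2}; ¬◇◇(¬p ∨ ¬q) there: 2:F. ✗
2: successors {3}; ¬◇◇(¬p ∨ ¬q) there: 3:F. ✗
3: successors {4}; ¬◇◇(¬p ∨ ¬q) there: 4:F. ✗
4: successors {5}; ¬◇◇(¬p ∨ ¬q) there: 5:F. ✗
5: successors {5, 6}; ¬◇◇(¬p ∨ ¬q) there: 5:F, 6:F. ✗
6: successors {7}; ¬◇◇(¬p ∨ ¬q) there: 7:F. ✗
7: successors {5}; ¬◇◇(¬p ∨ ¬q) there: 5:F. ✗
Satisfying worlds: ∅.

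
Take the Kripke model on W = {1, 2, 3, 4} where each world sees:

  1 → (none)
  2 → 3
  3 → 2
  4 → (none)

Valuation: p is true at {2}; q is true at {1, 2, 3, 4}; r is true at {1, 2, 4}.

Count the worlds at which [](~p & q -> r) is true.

3

1: no successors, so [](~p & q -> r) holds vacuously. ✓
2: successors {3}; ~p & q -> r there: 3:F. ✗
3: successors {2}; ~p & q -> r there: 2:T. ✓
4: no successors, so [](~p & q -> r) holds vacuously. ✓
Satisfying worlds: {1, 3, 4}.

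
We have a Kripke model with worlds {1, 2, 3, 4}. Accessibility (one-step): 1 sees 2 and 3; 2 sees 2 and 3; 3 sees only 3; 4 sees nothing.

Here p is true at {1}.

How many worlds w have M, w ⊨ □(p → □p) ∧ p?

1: □(p → □p) is T, p is T. ✓
2: □(p → □p) is T, p is F. ✗
3: □(p → □p) is T, p is F. ✗
4: □(p → □p) is T, p is F. ✗
Satisfying worlds: {1}.

1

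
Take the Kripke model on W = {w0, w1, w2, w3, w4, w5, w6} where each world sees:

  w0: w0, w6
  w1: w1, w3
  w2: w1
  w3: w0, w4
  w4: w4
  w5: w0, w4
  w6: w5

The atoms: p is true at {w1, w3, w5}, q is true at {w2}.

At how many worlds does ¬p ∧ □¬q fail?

3

w0: ¬p is T, □¬q is T. ✓
w1: ¬p is F, □¬q is T. ✗
w2: ¬p is T, □¬q is T. ✓
w3: ¬p is F, □¬q is T. ✗
w4: ¬p is T, □¬q is T. ✓
w5: ¬p is F, □¬q is T. ✗
w6: ¬p is T, □¬q is T. ✓
Satisfying worlds: {w0, w2, w4, w6}.
So ¬p ∧ □¬q fails at the other 3 worlds.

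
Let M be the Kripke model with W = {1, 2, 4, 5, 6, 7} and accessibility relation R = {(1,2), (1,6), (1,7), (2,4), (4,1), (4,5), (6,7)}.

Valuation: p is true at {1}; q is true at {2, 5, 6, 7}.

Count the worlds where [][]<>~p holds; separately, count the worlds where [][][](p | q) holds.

3 and 5

For [][]<>~p:
1: successors {2, 6, 7}; []<>~p there: 2:T, 6:F, 7:T. ✗
2: successors {4}; []<>~p there: 4:F. ✗
4: successors {1, 5}; []<>~p there: 1:F, 5:T. ✗
5: no successors, so [][]<>~p holds vacuously. ✓
6: successors {7}; []<>~p there: 7:T. ✓
7: no successors, so [][]<>~p holds vacuously. ✓
— 3 worlds.
For [][][](p | q):
1: successors {2, 6, 7}; [][](p | q) there: 2:T, 6:T, 7:T. ✓
2: successors {4}; [][](p | q) there: 4:T. ✓
4: successors {1, 5}; [][](p | q) there: 1:F, 5:T. ✗
5: no successors, so [][][](p | q) holds vacuously. ✓
6: successors {7}; [][](p | q) there: 7:T. ✓
7: no successors, so [][][](p | q) holds vacuously. ✓
— 5 worlds.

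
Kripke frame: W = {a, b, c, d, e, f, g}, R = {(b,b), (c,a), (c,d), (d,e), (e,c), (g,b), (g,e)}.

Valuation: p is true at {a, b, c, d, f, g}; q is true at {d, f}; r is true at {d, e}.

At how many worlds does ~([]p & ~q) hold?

a: []p & ~q is T. ✗
b: []p & ~q is T. ✗
c: []p & ~q is T. ✗
d: []p & ~q is F. ✓
e: []p & ~q is T. ✗
f: []p & ~q is F. ✓
g: []p & ~q is F. ✓
Satisfying worlds: {d, f, g}.

3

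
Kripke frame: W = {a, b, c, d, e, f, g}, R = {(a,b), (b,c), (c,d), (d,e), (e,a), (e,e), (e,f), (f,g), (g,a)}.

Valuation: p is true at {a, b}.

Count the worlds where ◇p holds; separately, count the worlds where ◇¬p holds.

3 and 5

For ◇p:
a: successors {b}; p there: b:T. ✓
b: successors {c}; p there: c:F. ✗
c: successors {d}; p there: d:F. ✗
d: successors {e}; p there: e:F. ✗
e: successors {a, e, f}; p there: a:T, e:F, f:F. ✓
f: successors {g}; p there: g:F. ✗
g: successors {a}; p there: a:T. ✓
— 3 worlds.
For ◇¬p:
a: successors {b}; ¬p there: b:F. ✗
b: successors {c}; ¬p there: c:T. ✓
c: successors {d}; ¬p there: d:T. ✓
d: successors {e}; ¬p there: e:T. ✓
e: successors {a, e, f}; ¬p there: a:F, e:T, f:T. ✓
f: successors {g}; ¬p there: g:T. ✓
g: successors {a}; ¬p there: a:F. ✗
— 5 worlds.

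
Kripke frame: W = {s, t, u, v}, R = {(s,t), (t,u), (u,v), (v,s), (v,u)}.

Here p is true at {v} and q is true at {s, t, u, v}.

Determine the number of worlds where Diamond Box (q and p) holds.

s: successors {t}; Box (q and p) there: t:F. ✗
t: successors {u}; Box (q and p) there: u:T. ✓
u: successors {v}; Box (q and p) there: v:F. ✗
v: successors {s, u}; Box (q and p) there: s:F, u:T. ✓
Satisfying worlds: {t, v}.

2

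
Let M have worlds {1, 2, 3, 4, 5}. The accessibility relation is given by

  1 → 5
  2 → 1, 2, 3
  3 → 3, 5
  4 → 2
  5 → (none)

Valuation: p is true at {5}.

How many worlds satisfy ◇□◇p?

1: successors {5}; □◇p there: 5:T. ✓
2: successors {1, 2, 3}; □◇p there: 1:F, 2:F, 3:F. ✗
3: successors {3, 5}; □◇p there: 3:F, 5:T. ✓
4: successors {2}; □◇p there: 2:F. ✗
5: no successors, so ◇□◇p fails. ✗
Satisfying worlds: {1, 3}.

2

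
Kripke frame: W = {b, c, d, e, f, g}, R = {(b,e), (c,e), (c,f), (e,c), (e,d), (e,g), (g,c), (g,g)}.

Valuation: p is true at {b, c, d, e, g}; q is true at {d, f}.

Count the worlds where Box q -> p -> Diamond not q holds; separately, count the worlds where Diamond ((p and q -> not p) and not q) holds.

5 and 4

For Box q -> p -> Diamond not q:
b: Box q is F, p -> Diamond not q is T. ✓
c: Box q is F, p -> Diamond not q is T. ✓
d: Box q is T, p -> Diamond not q is F. ✗
e: Box q is F, p -> Diamond not q is T. ✓
f: Box q is T, p -> Diamond not q is T. ✓
g: Box q is F, p -> Diamond not q is T. ✓
— 5 worlds.
For Diamond ((p and q -> not p) and not q):
b: successors {e}; (p and q -> not p) and not q there: e:T. ✓
c: successors {e, f}; (p and q -> not p) and not q there: e:T, f:F. ✓
d: no successors, so Diamond ((p and q -> not p) and not q) fails. ✗
e: successors {c, d, g}; (p and q -> not p) and not q there: c:T, d:F, g:T. ✓
f: no successors, so Diamond ((p and q -> not p) and not q) fails. ✗
g: successors {c, g}; (p and q -> not p) and not q there: c:T, g:T. ✓
— 4 worlds.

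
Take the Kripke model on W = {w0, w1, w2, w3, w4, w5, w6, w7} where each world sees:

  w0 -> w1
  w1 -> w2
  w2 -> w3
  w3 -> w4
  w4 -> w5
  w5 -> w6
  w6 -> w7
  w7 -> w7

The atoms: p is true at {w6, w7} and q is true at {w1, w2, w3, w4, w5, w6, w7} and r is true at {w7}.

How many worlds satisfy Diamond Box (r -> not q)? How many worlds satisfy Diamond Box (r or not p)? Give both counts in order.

For Diamond Box (r -> not q):
w0: successors {w1}; Box (r -> not q) there: w1:T. ✓
w1: successors {w2}; Box (r -> not q) there: w2:T. ✓
w2: successors {w3}; Box (r -> not q) there: w3:T. ✓
w3: successors {w4}; Box (r -> not q) there: w4:T. ✓
w4: successors {w5}; Box (r -> not q) there: w5:T. ✓
w5: successors {w6}; Box (r -> not q) there: w6:F. ✗
w6: successors {w7}; Box (r -> not q) there: w7:F. ✗
w7: successors {w7}; Box (r -> not q) there: w7:F. ✗
— 5 worlds.
For Diamond Box (r or not p):
w0: successors {w1}; Box (r or not p) there: w1:T. ✓
w1: successors {w2}; Box (r or not p) there: w2:T. ✓
w2: successors {w3}; Box (r or not p) there: w3:T. ✓
w3: successors {w4}; Box (r or not p) there: w4:T. ✓
w4: successors {w5}; Box (r or not p) there: w5:F. ✗
w5: successors {w6}; Box (r or not p) there: w6:T. ✓
w6: successors {w7}; Box (r or not p) there: w7:T. ✓
w7: successors {w7}; Box (r or not p) there: w7:T. ✓
— 7 worlds.

5 and 7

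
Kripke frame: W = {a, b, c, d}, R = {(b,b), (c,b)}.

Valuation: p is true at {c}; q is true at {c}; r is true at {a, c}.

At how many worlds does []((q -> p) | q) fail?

0

a: no successors, so []((q -> p) | q) holds vacuously. ✓
b: successors {b}; (q -> p) | q there: b:T. ✓
c: successors {b}; (q -> p) | q there: b:T. ✓
d: no successors, so []((q -> p) | q) holds vacuously. ✓
Satisfying worlds: {a, b, c, d}.
So []((q -> p) | q) fails at the other 0 worlds.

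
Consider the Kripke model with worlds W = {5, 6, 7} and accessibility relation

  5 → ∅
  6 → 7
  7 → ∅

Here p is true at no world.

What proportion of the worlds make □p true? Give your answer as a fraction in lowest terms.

5: no successors, so □p holds vacuously. ✓
6: successors {7}; p there: 7:F. ✗
7: no successors, so □p holds vacuously. ✓
That's 2 of 3 worlds, so 2/3.

2/3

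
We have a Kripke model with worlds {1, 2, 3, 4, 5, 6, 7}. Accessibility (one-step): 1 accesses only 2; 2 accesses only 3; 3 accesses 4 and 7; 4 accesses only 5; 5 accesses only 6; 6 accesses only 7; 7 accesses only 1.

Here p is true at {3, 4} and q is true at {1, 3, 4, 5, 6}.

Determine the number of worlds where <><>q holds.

5

1: successors {2}; <>q there: 2:T. ✓
2: successors {3}; <>q there: 3:T. ✓
3: successors {4, 7}; <>q there: 4:T, 7:T. ✓
4: successors {5}; <>q there: 5:T. ✓
5: successors {6}; <>q there: 6:F. ✗
6: successors {7}; <>q there: 7:T. ✓
7: successors {1}; <>q there: 1:F. ✗
Satisfying worlds: {1, 2, 3, 4, 6}.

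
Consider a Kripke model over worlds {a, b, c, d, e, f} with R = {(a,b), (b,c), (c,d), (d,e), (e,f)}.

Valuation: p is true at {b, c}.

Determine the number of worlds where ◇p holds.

2

a: successors {b}; p there: b:T. ✓
b: successors {c}; p there: c:T. ✓
c: successors {d}; p there: d:F. ✗
d: successors {e}; p there: e:F. ✗
e: successors {f}; p there: f:F. ✗
f: no successors, so ◇p fails. ✗
Satisfying worlds: {a, b}.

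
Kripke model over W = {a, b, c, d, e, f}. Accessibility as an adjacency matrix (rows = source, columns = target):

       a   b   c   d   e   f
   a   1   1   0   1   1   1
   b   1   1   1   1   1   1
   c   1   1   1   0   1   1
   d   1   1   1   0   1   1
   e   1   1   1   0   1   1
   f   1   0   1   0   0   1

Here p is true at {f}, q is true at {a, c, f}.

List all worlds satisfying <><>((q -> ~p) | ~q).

a: successors {a, b, d, e, f}; <>((q -> ~p) | ~q) there: a:T, b:T, d:T, e:T, f:T. ✓
b: successors {a, b, c, d, e, f}; <>((q -> ~p) | ~q) there: a:T, b:T, c:T, d:T, e:T, f:T. ✓
c: successors {a, b, c, e, f}; <>((q -> ~p) | ~q) there: a:T, b:T, c:T, e:T, f:T. ✓
d: successors {a, b, c, e, f}; <>((q -> ~p) | ~q) there: a:T, b:T, c:T, e:T, f:T. ✓
e: successors {a, b, c, e, f}; <>((q -> ~p) | ~q) there: a:T, b:T, c:T, e:T, f:T. ✓
f: successors {a, c, f}; <>((q -> ~p) | ~q) there: a:T, c:T, f:T. ✓

{a, b, c, d, e, f}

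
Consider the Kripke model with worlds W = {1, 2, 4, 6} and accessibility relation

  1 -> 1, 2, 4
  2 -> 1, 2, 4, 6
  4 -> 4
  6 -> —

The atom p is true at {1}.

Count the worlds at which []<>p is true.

1: successors {1, 2, 4}; <>p there: 1:T, 2:T, 4:F. ✗
2: successors {1, 2, 4, 6}; <>p there: 1:T, 2:T, 4:F, 6:F. ✗
4: successors {4}; <>p there: 4:F. ✗
6: no successors, so []<>p holds vacuously. ✓
Satisfying worlds: {6}.

1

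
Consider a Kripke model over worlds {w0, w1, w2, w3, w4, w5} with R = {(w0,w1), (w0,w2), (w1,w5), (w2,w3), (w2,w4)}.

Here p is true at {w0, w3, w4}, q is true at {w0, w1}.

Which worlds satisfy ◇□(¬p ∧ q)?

w0: successors {w1, w2}; □(¬p ∧ q) there: w1:F, w2:F. ✗
w1: successors {w5}; □(¬p ∧ q) there: w5:T. ✓
w2: successors {w3, w4}; □(¬p ∧ q) there: w3:T, w4:T. ✓
w3: no successors, so ◇□(¬p ∧ q) fails. ✗
w4: no successors, so ◇□(¬p ∧ q) fails. ✗
w5: no successors, so ◇□(¬p ∧ q) fails. ✗

{w1, w2}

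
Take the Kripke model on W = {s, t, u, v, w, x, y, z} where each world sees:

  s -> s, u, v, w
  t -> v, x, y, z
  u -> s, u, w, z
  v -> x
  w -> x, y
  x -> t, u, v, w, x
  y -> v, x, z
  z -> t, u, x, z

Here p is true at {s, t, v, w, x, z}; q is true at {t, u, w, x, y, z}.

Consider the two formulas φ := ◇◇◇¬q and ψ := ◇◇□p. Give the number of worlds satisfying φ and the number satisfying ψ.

8 and 8

For ◇◇◇¬q:
s: successors {s, u, v, w}; ◇◇¬q there: s:T, u:T, v:T, w:T. ✓
t: successors {v, x, y, z}; ◇◇¬q there: v:T, x:T, y:T, z:T. ✓
u: successors {s, u, w, z}; ◇◇¬q there: s:T, u:T, w:T, z:T. ✓
v: successors {x}; ◇◇¬q there: x:T. ✓
w: successors {x, y}; ◇◇¬q there: x:T, y:T. ✓
x: successors {t, u, v, w, x}; ◇◇¬q there: t:T, u:T, v:T, w:T, x:T. ✓
y: successors {v, x, z}; ◇◇¬q there: v:T, x:T, z:T. ✓
z: successors {t, u, x, z}; ◇◇¬q there: t:T, u:T, x:T, z:T. ✓
— 8 worlds.
For ◇◇□p:
s: successors {s, u, v, w}; ◇□p there: s:T, u:F, v:F, w:T. ✓
t: successors {v, x, y, z}; ◇□p there: v:F, x:T, y:T, z:F. ✓
u: successors {s, u, w, z}; ◇□p there: s:T, u:F, w:T, z:F. ✓
v: successors {x}; ◇□p there: x:T. ✓
w: successors {x, y}; ◇□p there: x:T, y:T. ✓
x: successors {t, u, v, w, x}; ◇□p there: t:T, u:F, v:F, w:T, x:T. ✓
y: successors {v, x, z}; ◇□p there: v:F, x:T, z:F. ✓
z: successors {t, u, x, z}; ◇□p there: t:T, u:F, x:T, z:F. ✓
— 8 worlds.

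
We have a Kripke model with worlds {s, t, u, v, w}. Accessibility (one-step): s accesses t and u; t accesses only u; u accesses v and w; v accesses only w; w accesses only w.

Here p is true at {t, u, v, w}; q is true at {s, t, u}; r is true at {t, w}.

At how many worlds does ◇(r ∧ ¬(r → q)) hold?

s: successors {t, u}; r ∧ ¬(r → q) there: t:F, u:F. ✗
t: successors {u}; r ∧ ¬(r → q) there: u:F. ✗
u: successors {v, w}; r ∧ ¬(r → q) there: v:F, w:T. ✓
v: successors {w}; r ∧ ¬(r → q) there: w:T. ✓
w: successors {w}; r ∧ ¬(r → q) there: w:T. ✓
Satisfying worlds: {u, v, w}.

3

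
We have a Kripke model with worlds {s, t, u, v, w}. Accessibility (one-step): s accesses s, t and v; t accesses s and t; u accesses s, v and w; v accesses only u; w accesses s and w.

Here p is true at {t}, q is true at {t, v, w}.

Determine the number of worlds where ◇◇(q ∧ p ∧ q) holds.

4

s: successors {s, t, v}; ◇(q ∧ p ∧ q) there: s:T, t:T, v:F. ✓
t: successors {s, t}; ◇(q ∧ p ∧ q) there: s:T, t:T. ✓
u: successors {s, v, w}; ◇(q ∧ p ∧ q) there: s:T, v:F, w:F. ✓
v: successors {u}; ◇(q ∧ p ∧ q) there: u:F. ✗
w: successors {s, w}; ◇(q ∧ p ∧ q) there: s:T, w:F. ✓
Satisfying worlds: {s, t, u, w}.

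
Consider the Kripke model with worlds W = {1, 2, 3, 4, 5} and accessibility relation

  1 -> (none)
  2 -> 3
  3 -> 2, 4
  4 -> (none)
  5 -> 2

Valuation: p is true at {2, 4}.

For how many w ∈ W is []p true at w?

4

1: no successors, so []p holds vacuously. ✓
2: successors {3}; p there: 3:F. ✗
3: successors {2, 4}; p there: 2:T, 4:T. ✓
4: no successors, so []p holds vacuously. ✓
5: successors {2}; p there: 2:T. ✓
Satisfying worlds: {1, 3, 4, 5}.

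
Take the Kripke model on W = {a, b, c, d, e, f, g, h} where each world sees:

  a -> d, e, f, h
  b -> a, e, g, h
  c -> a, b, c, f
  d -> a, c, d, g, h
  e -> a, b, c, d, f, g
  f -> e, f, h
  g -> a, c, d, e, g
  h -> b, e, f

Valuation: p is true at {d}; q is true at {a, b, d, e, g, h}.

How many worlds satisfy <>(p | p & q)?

a: successors {d, e, f, h}; p | p & q there: d:T, e:F, f:F, h:F. ✓
b: successors {a, e, g, h}; p | p & q there: a:F, e:F, g:F, h:F. ✗
c: successors {a, b, c, f}; p | p & q there: a:F, b:F, c:F, f:F. ✗
d: successors {a, c, d, g, h}; p | p & q there: a:F, c:F, d:T, g:F, h:F. ✓
e: successors {a, b, c, d, f, g}; p | p & q there: a:F, b:F, c:F, d:T, f:F, g:F. ✓
f: successors {e, f, h}; p | p & q there: e:F, f:F, h:F. ✗
g: successors {a, c, d, e, g}; p | p & q there: a:F, c:F, d:T, e:F, g:F. ✓
h: successors {b, e, f}; p | p & q there: b:F, e:F, f:F. ✗
Satisfying worlds: {a, d, e, g}.

4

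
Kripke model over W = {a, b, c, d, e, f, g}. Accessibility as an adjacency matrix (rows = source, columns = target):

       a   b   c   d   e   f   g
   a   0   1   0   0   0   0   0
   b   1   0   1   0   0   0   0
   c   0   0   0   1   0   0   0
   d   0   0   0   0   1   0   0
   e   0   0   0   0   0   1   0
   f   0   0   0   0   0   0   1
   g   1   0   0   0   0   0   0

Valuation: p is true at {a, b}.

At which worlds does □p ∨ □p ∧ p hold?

a: □p is T, □p ∧ p is T. ✓
b: □p is F, □p ∧ p is F. ✗
c: □p is F, □p ∧ p is F. ✗
d: □p is F, □p ∧ p is F. ✗
e: □p is F, □p ∧ p is F. ✗
f: □p is F, □p ∧ p is F. ✗
g: □p is T, □p ∧ p is F. ✓

{a, g}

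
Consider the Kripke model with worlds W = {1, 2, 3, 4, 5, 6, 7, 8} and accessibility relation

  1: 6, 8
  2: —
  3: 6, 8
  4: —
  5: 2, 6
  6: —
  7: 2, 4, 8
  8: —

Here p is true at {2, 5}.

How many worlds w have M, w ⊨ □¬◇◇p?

8

1: successors {6, 8}; ¬◇◇p there: 6:T, 8:T. ✓
2: no successors, so □¬◇◇p holds vacuously. ✓
3: successors {6, 8}; ¬◇◇p there: 6:T, 8:T. ✓
4: no successors, so □¬◇◇p holds vacuously. ✓
5: successors {2, 6}; ¬◇◇p there: 2:T, 6:T. ✓
6: no successors, so □¬◇◇p holds vacuously. ✓
7: successors {2, 4, 8}; ¬◇◇p there: 2:T, 4:T, 8:T. ✓
8: no successors, so □¬◇◇p holds vacuously. ✓
Satisfying worlds: {1, 2, 3, 4, 5, 6, 7, 8}.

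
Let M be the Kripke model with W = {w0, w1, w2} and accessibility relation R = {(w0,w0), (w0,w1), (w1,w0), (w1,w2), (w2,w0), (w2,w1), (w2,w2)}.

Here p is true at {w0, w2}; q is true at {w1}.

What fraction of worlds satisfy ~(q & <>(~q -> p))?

w0: q & <>(~q -> p) is F. ✓
w1: q & <>(~q -> p) is T. ✗
w2: q & <>(~q -> p) is F. ✓
That's 2 of 3 worlds, so 2/3.

2/3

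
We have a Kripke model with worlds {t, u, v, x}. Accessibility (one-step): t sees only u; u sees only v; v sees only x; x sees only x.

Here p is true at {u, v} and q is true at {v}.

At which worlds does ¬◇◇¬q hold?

t: ◇◇¬q is F. ✓
u: ◇◇¬q is T. ✗
v: ◇◇¬q is T. ✗
x: ◇◇¬q is T. ✗

{t}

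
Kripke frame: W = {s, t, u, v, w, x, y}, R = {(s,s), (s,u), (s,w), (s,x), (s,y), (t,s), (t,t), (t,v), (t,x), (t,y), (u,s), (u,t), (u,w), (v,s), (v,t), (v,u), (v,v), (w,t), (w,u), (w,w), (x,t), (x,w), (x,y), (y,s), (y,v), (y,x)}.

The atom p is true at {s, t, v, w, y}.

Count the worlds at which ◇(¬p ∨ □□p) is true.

s: successors {s, u, w, x, y}; ¬p ∨ □□p there: s:F, u:T, w:F, x:T, y:F. ✓
t: successors {s, t, v, x, y}; ¬p ∨ □□p there: s:F, t:F, v:F, x:T, y:F. ✓
u: successors {s, t, w}; ¬p ∨ □□p there: s:F, t:F, w:F. ✗
v: successors {s, t, u, v}; ¬p ∨ □□p there: s:F, t:F, u:T, v:F. ✓
w: successors {t, u, w}; ¬p ∨ □□p there: t:F, u:T, w:F. ✓
x: successors {t, w, y}; ¬p ∨ □□p there: t:F, w:F, y:F. ✗
y: successors {s, v, x}; ¬p ∨ □□p there: s:F, v:F, x:T. ✓
Satisfying worlds: {s, t, v, w, y}.

5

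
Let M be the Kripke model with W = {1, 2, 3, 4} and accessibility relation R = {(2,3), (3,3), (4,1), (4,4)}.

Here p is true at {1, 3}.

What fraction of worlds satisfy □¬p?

1: no successors, so □¬p holds vacuously. ✓
2: successors {3}; ¬p there: 3:F. ✗
3: successors {3}; ¬p there: 3:F. ✗
4: successors {1, 4}; ¬p there: 1:F, 4:T. ✗
That's 1 of 4 worlds, so 1/4.

1/4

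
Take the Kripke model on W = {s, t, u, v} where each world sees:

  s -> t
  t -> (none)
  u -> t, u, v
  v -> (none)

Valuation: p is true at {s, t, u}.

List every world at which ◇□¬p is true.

s: successors {t}; □¬p there: t:T. ✓
t: no successors, so ◇□¬p fails. ✗
u: successors {t, u, v}; □¬p there: t:T, u:F, v:T. ✓
v: no successors, so ◇□¬p fails. ✗

{s, u}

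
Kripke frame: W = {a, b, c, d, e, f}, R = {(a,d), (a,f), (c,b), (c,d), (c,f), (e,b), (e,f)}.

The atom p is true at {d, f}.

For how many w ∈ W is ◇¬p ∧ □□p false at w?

4

a: ◇¬p is F, □□p is T. ✗
b: ◇¬p is F, □□p is T. ✗
c: ◇¬p is T, □□p is T. ✓
d: ◇¬p is F, □□p is T. ✗
e: ◇¬p is T, □□p is T. ✓
f: ◇¬p is F, □□p is T. ✗
Satisfying worlds: {c, e}.
So ◇¬p ∧ □□p fails at the other 4 worlds.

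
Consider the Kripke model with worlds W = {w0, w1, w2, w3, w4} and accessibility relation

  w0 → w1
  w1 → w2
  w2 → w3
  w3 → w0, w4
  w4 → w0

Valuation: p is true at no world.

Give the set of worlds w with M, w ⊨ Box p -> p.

{w0, w1, w2, w3, w4}

w0: Box p is F, p is F. ✓
w1: Box p is F, p is F. ✓
w2: Box p is F, p is F. ✓
w3: Box p is F, p is F. ✓
w4: Box p is F, p is F. ✓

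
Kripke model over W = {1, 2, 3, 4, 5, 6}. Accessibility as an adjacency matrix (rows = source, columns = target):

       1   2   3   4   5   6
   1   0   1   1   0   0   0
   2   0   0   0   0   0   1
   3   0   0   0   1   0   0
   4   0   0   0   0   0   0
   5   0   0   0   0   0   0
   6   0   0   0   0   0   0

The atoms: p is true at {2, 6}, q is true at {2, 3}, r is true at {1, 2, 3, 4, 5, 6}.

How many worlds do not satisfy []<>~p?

3

1: successors {2, 3}; <>~p there: 2:F, 3:T. ✗
2: successors {6}; <>~p there: 6:F. ✗
3: successors {4}; <>~p there: 4:F. ✗
4: no successors, so []<>~p holds vacuously. ✓
5: no successors, so []<>~p holds vacuously. ✓
6: no successors, so []<>~p holds vacuously. ✓
Satisfying worlds: {4, 5, 6}.
So []<>~p fails at the other 3 worlds.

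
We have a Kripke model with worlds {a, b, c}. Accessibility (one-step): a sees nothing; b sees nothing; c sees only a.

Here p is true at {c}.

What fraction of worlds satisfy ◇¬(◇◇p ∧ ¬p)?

a: no successors, so ◇¬(◇◇p ∧ ¬p) fails. ✗
b: no successors, so ◇¬(◇◇p ∧ ¬p) fails. ✗
c: successors {a}; ¬(◇◇p ∧ ¬p) there: a:T. ✓
That's 1 of 3 worlds, so 1/3.

1/3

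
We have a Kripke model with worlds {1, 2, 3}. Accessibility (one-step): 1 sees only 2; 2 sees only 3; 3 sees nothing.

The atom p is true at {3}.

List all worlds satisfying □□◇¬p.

{2, 3}

1: successors {2}; □◇¬p there: 2:F. ✗
2: successors {3}; □◇¬p there: 3:T. ✓
3: no successors, so □□◇¬p holds vacuously. ✓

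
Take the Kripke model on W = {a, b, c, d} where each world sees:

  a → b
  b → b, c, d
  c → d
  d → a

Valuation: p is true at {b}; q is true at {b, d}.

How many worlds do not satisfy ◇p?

2

a: successors {b}; p there: b:T. ✓
b: successors {b, c, d}; p there: b:T, c:F, d:F. ✓
c: successors {d}; p there: d:F. ✗
d: successors {a}; p there: a:F. ✗
Satisfying worlds: {a, b}.
So ◇p fails at the other 2 worlds.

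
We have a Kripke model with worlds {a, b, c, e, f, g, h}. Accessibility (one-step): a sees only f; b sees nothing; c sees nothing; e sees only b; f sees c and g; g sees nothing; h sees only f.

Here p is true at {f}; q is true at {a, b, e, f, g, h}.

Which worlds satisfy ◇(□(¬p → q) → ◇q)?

a: successors {f}; □(¬p → q) → ◇q there: f:T. ✓
b: no successors, so ◇(□(¬p → q) → ◇q) fails. ✗
c: no successors, so ◇(□(¬p → q) → ◇q) fails. ✗
e: successors {b}; □(¬p → q) → ◇q there: b:F. ✗
f: successors {c, g}; □(¬p → q) → ◇q there: c:F, g:F. ✗
g: no successors, so ◇(□(¬p → q) → ◇q) fails. ✗
h: successors {f}; □(¬p → q) → ◇q there: f:T. ✓

{a, h}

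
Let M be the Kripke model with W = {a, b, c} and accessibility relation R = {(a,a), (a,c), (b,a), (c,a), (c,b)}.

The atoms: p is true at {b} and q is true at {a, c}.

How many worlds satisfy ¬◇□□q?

1

a: ◇□□q is T. ✗
b: ◇□□q is F. ✓
c: ◇□□q is T. ✗
Satisfying worlds: {b}.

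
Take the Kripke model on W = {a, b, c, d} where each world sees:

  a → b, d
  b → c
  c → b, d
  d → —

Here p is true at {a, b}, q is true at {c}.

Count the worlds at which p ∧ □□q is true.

a: p is T, □□q is T. ✓
b: p is T, □□q is F. ✗
c: p is F, □□q is T. ✗
d: p is F, □□q is T. ✗
Satisfying worlds: {a}.

1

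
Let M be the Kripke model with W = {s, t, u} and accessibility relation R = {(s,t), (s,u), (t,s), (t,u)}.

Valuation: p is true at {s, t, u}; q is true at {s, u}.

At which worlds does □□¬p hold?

{u}

s: successors {t, u}; □¬p there: t:F, u:T. ✗
t: successors {s, u}; □¬p there: s:F, u:T. ✗
u: no successors, so □□¬p holds vacuously. ✓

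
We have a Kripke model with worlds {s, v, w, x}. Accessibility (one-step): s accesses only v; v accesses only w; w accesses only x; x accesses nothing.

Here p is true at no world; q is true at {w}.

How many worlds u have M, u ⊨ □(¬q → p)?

2

s: successors {v}; ¬q → p there: v:F. ✗
v: successors {w}; ¬q → p there: w:T. ✓
w: successors {x}; ¬q → p there: x:F. ✗
x: no successors, so □(¬q → p) holds vacuously. ✓
Satisfying worlds: {v, x}.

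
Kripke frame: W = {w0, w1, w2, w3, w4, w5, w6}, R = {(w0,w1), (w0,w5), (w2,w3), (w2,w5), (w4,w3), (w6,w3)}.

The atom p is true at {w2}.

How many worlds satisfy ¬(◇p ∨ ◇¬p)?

3

w0: ◇p ∨ ◇¬p is T. ✗
w1: ◇p ∨ ◇¬p is F. ✓
w2: ◇p ∨ ◇¬p is T. ✗
w3: ◇p ∨ ◇¬p is F. ✓
w4: ◇p ∨ ◇¬p is T. ✗
w5: ◇p ∨ ◇¬p is F. ✓
w6: ◇p ∨ ◇¬p is T. ✗
Satisfying worlds: {w1, w3, w5}.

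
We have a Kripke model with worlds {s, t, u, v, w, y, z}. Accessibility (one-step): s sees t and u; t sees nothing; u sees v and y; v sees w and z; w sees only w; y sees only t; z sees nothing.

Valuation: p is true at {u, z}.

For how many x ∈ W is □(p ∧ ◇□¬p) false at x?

5

s: successors {t, u}; p ∧ ◇□¬p there: t:F, u:T. ✗
t: no successors, so □(p ∧ ◇□¬p) holds vacuously. ✓
u: successors {v, y}; p ∧ ◇□¬p there: v:F, y:F. ✗
v: successors {w, z}; p ∧ ◇□¬p there: w:F, z:F. ✗
w: successors {w}; p ∧ ◇□¬p there: w:F. ✗
y: successors {t}; p ∧ ◇□¬p there: t:F. ✗
z: no successors, so □(p ∧ ◇□¬p) holds vacuously. ✓
Satisfying worlds: {t, z}.
So □(p ∧ ◇□¬p) fails at the other 5 worlds.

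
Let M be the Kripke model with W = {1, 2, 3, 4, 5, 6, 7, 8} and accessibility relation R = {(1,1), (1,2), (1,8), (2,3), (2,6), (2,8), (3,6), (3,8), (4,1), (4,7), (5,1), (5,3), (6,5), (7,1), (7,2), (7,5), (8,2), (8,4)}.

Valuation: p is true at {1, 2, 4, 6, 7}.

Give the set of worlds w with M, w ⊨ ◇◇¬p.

{1, 2, 3, 4, 5, 6, 7, 8}

1: successors {1, 2, 8}; ◇¬p there: 1:T, 2:T, 8:F. ✓
2: successors {3, 6, 8}; ◇¬p there: 3:T, 6:T, 8:F. ✓
3: successors {6, 8}; ◇¬p there: 6:T, 8:F. ✓
4: successors {1, 7}; ◇¬p there: 1:T, 7:T. ✓
5: successors {1, 3}; ◇¬p there: 1:T, 3:T. ✓
6: successors {5}; ◇¬p there: 5:T. ✓
7: successors {1, 2, 5}; ◇¬p there: 1:T, 2:T, 5:T. ✓
8: successors {2, 4}; ◇¬p there: 2:T, 4:F. ✓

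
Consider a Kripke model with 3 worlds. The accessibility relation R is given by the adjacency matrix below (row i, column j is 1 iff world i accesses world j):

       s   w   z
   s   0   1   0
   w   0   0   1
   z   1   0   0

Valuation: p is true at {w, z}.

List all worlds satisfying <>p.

{s, w}

s: successors {w}; p there: w:T. ✓
w: successors {z}; p there: z:T. ✓
z: successors {s}; p there: s:F. ✗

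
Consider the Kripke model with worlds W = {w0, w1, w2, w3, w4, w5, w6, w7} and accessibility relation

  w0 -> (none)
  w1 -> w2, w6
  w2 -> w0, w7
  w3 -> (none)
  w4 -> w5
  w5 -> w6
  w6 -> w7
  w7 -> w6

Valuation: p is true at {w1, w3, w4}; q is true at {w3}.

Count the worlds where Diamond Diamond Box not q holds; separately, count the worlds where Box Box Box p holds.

For Diamond Diamond Box not q:
w0: no successors, so Diamond Diamond Box not q fails. ✗
w1: successors {w2, w6}; Diamond Box not q there: w2:T, w6:T. ✓
w2: successors {w0, w7}; Diamond Box not q there: w0:F, w7:T. ✓
w3: no successors, so Diamond Diamond Box not q fails. ✗
w4: successors {w5}; Diamond Box not q there: w5:T. ✓
w5: successors {w6}; Diamond Box not q there: w6:T. ✓
w6: successors {w7}; Diamond Box not q there: w7:T. ✓
w7: successors {w6}; Diamond Box not q there: w6:T. ✓
— 6 worlds.
For Box Box Box p:
w0: no successors, so Box Box Box p holds vacuously. ✓
w1: successors {w2, w6}; Box Box p there: w2:F, w6:F. ✗
w2: successors {w0, w7}; Box Box p there: w0:T, w7:F. ✗
w3: no successors, so Box Box Box p holds vacuously. ✓
w4: successors {w5}; Box Box p there: w5:F. ✗
w5: successors {w6}; Box Box p there: w6:F. ✗
w6: successors {w7}; Box Box p there: w7:F. ✗
w7: successors {w6}; Box Box p there: w6:F. ✗
— 2 worlds.

6 and 2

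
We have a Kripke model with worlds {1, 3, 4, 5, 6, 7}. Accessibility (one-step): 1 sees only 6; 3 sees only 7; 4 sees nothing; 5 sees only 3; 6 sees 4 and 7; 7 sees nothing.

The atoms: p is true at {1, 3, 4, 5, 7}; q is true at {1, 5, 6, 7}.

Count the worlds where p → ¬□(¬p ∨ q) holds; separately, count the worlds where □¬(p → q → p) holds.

2 and 2

For p → ¬□(¬p ∨ q):
1: p is T, ¬□(¬p ∨ q) is F. ✗
3: p is T, ¬□(¬p ∨ q) is F. ✗
4: p is T, ¬□(¬p ∨ q) is F. ✗
5: p is T, ¬□(¬p ∨ q) is T. ✓
6: p is F, ¬□(¬p ∨ q) is T. ✓
7: p is T, ¬□(¬p ∨ q) is F. ✗
— 2 worlds.
For □¬(p → q → p):
1: successors {6}; ¬(p → q → p) there: 6:F. ✗
3: successors {7}; ¬(p → q → p) there: 7:F. ✗
4: no successors, so □¬(p → q → p) holds vacuously. ✓
5: successors {3}; ¬(p → q → p) there: 3:F. ✗
6: successors {4, 7}; ¬(p → q → p) there: 4:F, 7:F. ✗
7: no successors, so □¬(p → q → p) holds vacuously. ✓
— 2 worlds.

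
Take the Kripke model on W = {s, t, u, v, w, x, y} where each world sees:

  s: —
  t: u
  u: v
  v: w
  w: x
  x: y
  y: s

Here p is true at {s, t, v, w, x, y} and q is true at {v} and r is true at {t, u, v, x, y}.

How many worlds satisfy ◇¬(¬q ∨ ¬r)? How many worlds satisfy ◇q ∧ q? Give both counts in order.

1 and 0

For ◇¬(¬q ∨ ¬r):
s: no successors, so ◇¬(¬q ∨ ¬r) fails. ✗
t: successors {u}; ¬(¬q ∨ ¬r) there: u:F. ✗
u: successors {v}; ¬(¬q ∨ ¬r) there: v:T. ✓
v: successors {w}; ¬(¬q ∨ ¬r) there: w:F. ✗
w: successors {x}; ¬(¬q ∨ ¬r) there: x:F. ✗
x: successors {y}; ¬(¬q ∨ ¬r) there: y:F. ✗
y: successors {s}; ¬(¬q ∨ ¬r) there: s:F. ✗
— 1 world.
For ◇q ∧ q:
s: ◇q is F, q is F. ✗
t: ◇q is F, q is F. ✗
u: ◇q is T, q is F. ✗
v: ◇q is F, q is T. ✗
w: ◇q is F, q is F. ✗
x: ◇q is F, q is F. ✗
y: ◇q is F, q is F. ✗
— 0 worlds.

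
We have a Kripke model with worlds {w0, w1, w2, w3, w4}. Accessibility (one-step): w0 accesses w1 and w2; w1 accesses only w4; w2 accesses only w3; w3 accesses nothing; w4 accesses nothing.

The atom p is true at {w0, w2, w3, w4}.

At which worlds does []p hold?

{w1, w2, w3, w4}

w0: successors {w1, w2}; p there: w1:F, w2:T. ✗
w1: successors {w4}; p there: w4:T. ✓
w2: successors {w3}; p there: w3:T. ✓
w3: no successors, so []p holds vacuously. ✓
w4: no successors, so []p holds vacuously. ✓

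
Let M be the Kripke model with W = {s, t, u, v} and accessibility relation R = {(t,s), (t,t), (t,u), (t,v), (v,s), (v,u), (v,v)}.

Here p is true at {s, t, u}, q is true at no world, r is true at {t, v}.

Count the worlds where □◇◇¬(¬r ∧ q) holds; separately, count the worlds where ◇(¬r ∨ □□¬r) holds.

For □◇◇¬(¬r ∧ q):
s: no successors, so □◇◇¬(¬r ∧ q) holds vacuously. ✓
t: successors {s, t, u, v}; ◇◇¬(¬r ∧ q) there: s:F, t:T, u:F, v:T. ✗
u: no successors, so □◇◇¬(¬r ∧ q) holds vacuously. ✓
v: successors {s, u, v}; ◇◇¬(¬r ∧ q) there: s:F, u:F, v:T. ✗
— 2 worlds.
For ◇(¬r ∨ □□¬r):
s: no successors, so ◇(¬r ∨ □□¬r) fails. ✗
t: successors {s, t, u, v}; ¬r ∨ □□¬r there: s:T, t:F, u:T, v:F. ✓
u: no successors, so ◇(¬r ∨ □□¬r) fails. ✗
v: successors {s, u, v}; ¬r ∨ □□¬r there: s:T, u:T, v:F. ✓
— 2 worlds.

2 and 2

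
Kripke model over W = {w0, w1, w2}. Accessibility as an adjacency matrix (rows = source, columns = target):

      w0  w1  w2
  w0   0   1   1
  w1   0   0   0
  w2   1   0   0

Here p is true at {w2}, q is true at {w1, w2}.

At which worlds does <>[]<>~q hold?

{w0}

w0: successors {w1, w2}; []<>~q there: w1:T, w2:F. ✓
w1: no successors, so <>[]<>~q fails. ✗
w2: successors {w0}; []<>~q there: w0:F. ✗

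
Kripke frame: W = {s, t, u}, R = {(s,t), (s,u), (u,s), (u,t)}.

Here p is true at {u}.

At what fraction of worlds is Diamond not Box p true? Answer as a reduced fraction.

s: successors {t, u}; not Box p there: t:F, u:T. ✓
t: no successors, so Diamond not Box p fails. ✗
u: successors {s, t}; not Box p there: s:T, t:F. ✓
That's 2 of 3 worlds, so 2/3.

2/3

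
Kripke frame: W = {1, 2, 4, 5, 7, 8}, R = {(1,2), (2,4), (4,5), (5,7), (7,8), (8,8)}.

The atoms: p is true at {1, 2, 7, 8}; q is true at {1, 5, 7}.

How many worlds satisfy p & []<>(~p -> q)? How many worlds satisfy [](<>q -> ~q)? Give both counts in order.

3 and 5

For p & []<>(~p -> q):
1: p is T, []<>(~p -> q) is F. ✗
2: p is T, []<>(~p -> q) is T. ✓
4: p is F, []<>(~p -> q) is T. ✗
5: p is F, []<>(~p -> q) is T. ✗
7: p is T, []<>(~p -> q) is T. ✓
8: p is T, []<>(~p -> q) is T. ✓
— 3 worlds.
For [](<>q -> ~q):
1: successors {2}; <>q -> ~q there: 2:T. ✓
2: successors {4}; <>q -> ~q there: 4:T. ✓
4: successors {5}; <>q -> ~q there: 5:F. ✗
5: successors {7}; <>q -> ~q there: 7:T. ✓
7: successors {8}; <>q -> ~q there: 8:T. ✓
8: successors {8}; <>q -> ~q there: 8:T. ✓
— 5 worlds.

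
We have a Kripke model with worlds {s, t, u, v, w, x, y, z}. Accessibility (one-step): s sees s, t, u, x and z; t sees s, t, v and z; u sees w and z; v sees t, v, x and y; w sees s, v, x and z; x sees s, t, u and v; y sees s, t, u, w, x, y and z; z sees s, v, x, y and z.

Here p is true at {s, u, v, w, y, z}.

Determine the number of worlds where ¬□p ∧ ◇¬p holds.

7

s: ¬□p is T, ◇¬p is T. ✓
t: ¬□p is T, ◇¬p is T. ✓
u: ¬□p is F, ◇¬p is F. ✗
v: ¬□p is T, ◇¬p is T. ✓
w: ¬□p is T, ◇¬p is T. ✓
x: ¬□p is T, ◇¬p is T. ✓
y: ¬□p is T, ◇¬p is T. ✓
z: ¬□p is T, ◇¬p is T. ✓
Satisfying worlds: {s, t, v, w, x, y, z}.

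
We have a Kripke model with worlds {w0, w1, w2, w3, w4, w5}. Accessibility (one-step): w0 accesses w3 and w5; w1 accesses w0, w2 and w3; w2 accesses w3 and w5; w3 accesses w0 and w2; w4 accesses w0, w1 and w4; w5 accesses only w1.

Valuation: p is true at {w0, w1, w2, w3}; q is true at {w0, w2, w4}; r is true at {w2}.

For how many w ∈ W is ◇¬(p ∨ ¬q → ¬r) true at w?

w0: successors {w3, w5}; ¬(p ∨ ¬q → ¬r) there: w3:F, w5:F. ✗
w1: successors {w0, w2, w3}; ¬(p ∨ ¬q → ¬r) there: w0:F, w2:T, w3:F. ✓
w2: successors {w3, w5}; ¬(p ∨ ¬q → ¬r) there: w3:F, w5:F. ✗
w3: successors {w0, w2}; ¬(p ∨ ¬q → ¬r) there: w0:F, w2:T. ✓
w4: successors {w0, w1, w4}; ¬(p ∨ ¬q → ¬r) there: w0:F, w1:F, w4:F. ✗
w5: successors {w1}; ¬(p ∨ ¬q → ¬r) there: w1:F. ✗
Satisfying worlds: {w1, w3}.

2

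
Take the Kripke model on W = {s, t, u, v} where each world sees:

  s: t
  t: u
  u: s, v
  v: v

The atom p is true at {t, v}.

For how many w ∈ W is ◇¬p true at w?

2

s: successors {t}; ¬p there: t:F. ✗
t: successors {u}; ¬p there: u:T. ✓
u: successors {s, v}; ¬p there: s:T, v:F. ✓
v: successors {v}; ¬p there: v:F. ✗
Satisfying worlds: {t, u}.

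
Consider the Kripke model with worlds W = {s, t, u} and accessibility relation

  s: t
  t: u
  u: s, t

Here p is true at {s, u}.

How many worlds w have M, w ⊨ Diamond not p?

2

s: successors {t}; not p there: t:T. ✓
t: successors {u}; not p there: u:F. ✗
u: successors {s, t}; not p there: s:F, t:T. ✓
Satisfying worlds: {s, u}.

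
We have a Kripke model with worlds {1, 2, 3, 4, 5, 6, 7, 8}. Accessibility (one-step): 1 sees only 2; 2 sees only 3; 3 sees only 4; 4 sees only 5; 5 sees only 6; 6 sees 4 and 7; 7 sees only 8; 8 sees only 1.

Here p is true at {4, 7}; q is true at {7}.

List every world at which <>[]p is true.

1: successors {2}; []p there: 2:F. ✗
2: successors {3}; []p there: 3:T. ✓
3: successors {4}; []p there: 4:F. ✗
4: successors {5}; []p there: 5:F. ✗
5: successors {6}; []p there: 6:T. ✓
6: successors {4, 7}; []p there: 4:F, 7:F. ✗
7: successors {8}; []p there: 8:F. ✗
8: successors {1}; []p there: 1:F. ✗

{2, 5}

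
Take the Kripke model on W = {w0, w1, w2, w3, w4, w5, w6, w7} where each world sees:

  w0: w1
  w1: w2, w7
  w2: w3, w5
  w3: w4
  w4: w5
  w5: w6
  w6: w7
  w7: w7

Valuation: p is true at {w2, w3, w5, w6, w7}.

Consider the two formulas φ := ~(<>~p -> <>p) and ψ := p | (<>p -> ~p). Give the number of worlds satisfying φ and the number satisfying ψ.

For ~(<>~p -> <>p):
w0: <>~p -> <>p is F. ✓
w1: <>~p -> <>p is T. ✗
w2: <>~p -> <>p is T. ✗
w3: <>~p -> <>p is F. ✓
w4: <>~p -> <>p is T. ✗
w5: <>~p -> <>p is T. ✗
w6: <>~p -> <>p is T. ✗
w7: <>~p -> <>p is T. ✗
— 2 worlds.
For p | (<>p -> ~p):
w0: p is F, <>p -> ~p is T. ✓
w1: p is F, <>p -> ~p is T. ✓
w2: p is T, <>p -> ~p is F. ✓
w3: p is T, <>p -> ~p is T. ✓
w4: p is F, <>p -> ~p is T. ✓
w5: p is T, <>p -> ~p is F. ✓
w6: p is T, <>p -> ~p is F. ✓
w7: p is T, <>p -> ~p is F. ✓
— 8 worlds.

2 and 8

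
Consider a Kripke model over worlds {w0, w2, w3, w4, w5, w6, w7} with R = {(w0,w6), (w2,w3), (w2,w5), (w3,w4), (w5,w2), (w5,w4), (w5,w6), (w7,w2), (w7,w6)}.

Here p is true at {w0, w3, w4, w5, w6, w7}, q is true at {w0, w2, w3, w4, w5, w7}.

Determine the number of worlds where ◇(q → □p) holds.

w0: successors {w6}; q → □p there: w6:T. ✓
w2: successors {w3, w5}; q → □p there: w3:T, w5:F. ✓
w3: successors {w4}; q → □p there: w4:T. ✓
w4: no successors, so ◇(q → □p) fails. ✗
w5: successors {w2, w4, w6}; q → □p there: w2:T, w4:T, w6:T. ✓
w6: no successors, so ◇(q → □p) fails. ✗
w7: successors {w2, w6}; q → □p there: w2:T, w6:T. ✓
Satisfying worlds: {w0, w2, w3, w5, w7}.

5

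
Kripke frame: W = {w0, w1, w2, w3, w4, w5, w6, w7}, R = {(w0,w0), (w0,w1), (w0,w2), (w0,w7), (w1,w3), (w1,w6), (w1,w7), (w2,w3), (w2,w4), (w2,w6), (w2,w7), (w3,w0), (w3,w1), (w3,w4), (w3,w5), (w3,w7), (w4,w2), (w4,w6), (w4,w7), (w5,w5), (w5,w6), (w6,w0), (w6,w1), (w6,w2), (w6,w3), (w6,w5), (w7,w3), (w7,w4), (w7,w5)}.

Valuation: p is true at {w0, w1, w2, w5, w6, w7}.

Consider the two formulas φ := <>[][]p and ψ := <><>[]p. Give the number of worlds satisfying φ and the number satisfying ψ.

0 and 8

For <>[][]p:
w0: successors {w0, w1, w2, w7}; [][]p there: w0:F, w1:F, w2:F, w7:F. ✗
w1: successors {w3, w6, w7}; [][]p there: w3:F, w6:F, w7:F. ✗
w2: successors {w3, w4, w6, w7}; [][]p there: w3:F, w4:F, w6:F, w7:F. ✗
w3: successors {w0, w1, w4, w5, w7}; [][]p there: w0:F, w1:F, w4:F, w5:F, w7:F. ✗
w4: successors {w2, w6, w7}; [][]p there: w2:F, w6:F, w7:F. ✗
w5: successors {w5, w6}; [][]p there: w5:F, w6:F. ✗
w6: successors {w0, w1, w2, w3, w5}; [][]p there: w0:F, w1:F, w2:F, w3:F, w5:F. ✗
w7: successors {w3, w4, w5}; [][]p there: w3:F, w4:F, w5:F. ✗
— 0 worlds.
For <><>[]p:
w0: successors {w0, w1, w2, w7}; <>[]p there: w0:T, w1:F, w2:T, w7:T. ✓
w1: successors {w3, w6, w7}; <>[]p there: w3:T, w6:T, w7:T. ✓
w2: successors {w3, w4, w6, w7}; <>[]p there: w3:T, w4:F, w6:T, w7:T. ✓
w3: successors {w0, w1, w4, w5, w7}; <>[]p there: w0:T, w1:F, w4:F, w5:T, w7:T. ✓
w4: successors {w2, w6, w7}; <>[]p there: w2:T, w6:T, w7:T. ✓
w5: successors {w5, w6}; <>[]p there: w5:T, w6:T. ✓
w6: successors {w0, w1, w2, w3, w5}; <>[]p there: w0:T, w1:F, w2:T, w3:T, w5:T. ✓
w7: successors {w3, w4, w5}; <>[]p there: w3:T, w4:F, w5:T. ✓
— 8 worlds.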